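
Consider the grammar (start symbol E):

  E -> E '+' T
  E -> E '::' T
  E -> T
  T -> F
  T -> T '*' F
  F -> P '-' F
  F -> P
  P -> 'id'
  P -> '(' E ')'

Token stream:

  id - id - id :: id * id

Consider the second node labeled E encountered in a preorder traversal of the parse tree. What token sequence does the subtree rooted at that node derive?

[E [E [T [F [P id] - [F [P id] - [F [P id]]]]]] :: [T [T [F [P id]]] * [F [P id]]]]

id - id - id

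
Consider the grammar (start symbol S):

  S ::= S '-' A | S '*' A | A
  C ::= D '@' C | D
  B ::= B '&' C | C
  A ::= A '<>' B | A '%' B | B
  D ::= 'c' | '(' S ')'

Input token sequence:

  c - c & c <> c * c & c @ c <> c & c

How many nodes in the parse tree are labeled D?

9

[S [S [S [A [B [C [D c]]]]] - [A [A [B [B [C [D c]]] & [C [D c]]]] <> [B [C [D c]]]]] * [A [A [B [B [C [D c]]] & [C [D c] @ [C [D c]]]]] <> [B [B [C [D c]]] & [C [D c]]]]]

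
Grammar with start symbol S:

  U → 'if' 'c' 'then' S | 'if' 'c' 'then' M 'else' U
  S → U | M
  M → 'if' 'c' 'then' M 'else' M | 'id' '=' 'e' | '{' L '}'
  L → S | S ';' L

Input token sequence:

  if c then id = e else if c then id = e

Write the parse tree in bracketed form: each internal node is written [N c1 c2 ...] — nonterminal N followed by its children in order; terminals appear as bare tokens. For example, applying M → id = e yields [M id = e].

S
U
if c then M else U
if c then id = e else U
if c then id = e else if c then S
if c then id = e else if c then M
if c then id = e else if c then id = e

[S [U if c then [M id = e] else [U if c then [S [M id = e]]]]]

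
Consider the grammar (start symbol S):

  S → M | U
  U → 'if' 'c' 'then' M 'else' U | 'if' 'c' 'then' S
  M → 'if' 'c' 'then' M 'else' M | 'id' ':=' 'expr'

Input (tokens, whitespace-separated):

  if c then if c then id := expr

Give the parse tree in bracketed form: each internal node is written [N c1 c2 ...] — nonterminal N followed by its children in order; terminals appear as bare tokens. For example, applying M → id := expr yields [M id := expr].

S
U
if c then S
if c then U
if c then if c then S
if c then if c then M
if c then if c then id := expr

[S [U if c then [S [U if c then [S [M id := expr]]]]]]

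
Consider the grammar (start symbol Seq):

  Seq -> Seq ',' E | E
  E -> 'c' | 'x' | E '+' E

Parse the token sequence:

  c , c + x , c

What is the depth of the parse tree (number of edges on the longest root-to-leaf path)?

4

[Seq [Seq [Seq [E c]] , [E [E c] + [E x]]] , [E c]]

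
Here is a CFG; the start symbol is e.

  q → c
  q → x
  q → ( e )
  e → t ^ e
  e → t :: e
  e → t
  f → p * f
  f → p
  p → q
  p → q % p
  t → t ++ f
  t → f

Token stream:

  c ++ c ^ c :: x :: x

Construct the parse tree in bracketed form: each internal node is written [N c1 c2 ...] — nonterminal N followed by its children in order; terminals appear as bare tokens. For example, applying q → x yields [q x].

[e [t [t [f [p [q c]]]] ++ [f [p [q c]]]] ^ [e [t [f [p [q c]]]] :: [e [t [f [p [q x]]]] :: [e [t [f [p [q x]]]]]]]]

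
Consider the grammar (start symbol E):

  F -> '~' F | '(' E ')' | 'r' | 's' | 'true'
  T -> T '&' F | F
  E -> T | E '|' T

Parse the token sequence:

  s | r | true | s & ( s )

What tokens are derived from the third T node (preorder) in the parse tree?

[E [E [E [E [T [F s]]] | [T [F r]]] | [T [F true]]] | [T [T [F s]] & [F ( [E [T [F s]]] )]]]

true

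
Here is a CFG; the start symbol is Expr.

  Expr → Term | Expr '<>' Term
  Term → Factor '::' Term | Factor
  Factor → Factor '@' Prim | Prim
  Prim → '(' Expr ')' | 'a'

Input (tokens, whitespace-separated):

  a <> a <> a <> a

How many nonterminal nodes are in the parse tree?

16

[Expr [Expr [Expr [Expr [Term [Factor [Prim a]]]] <> [Term [Factor [Prim a]]]] <> [Term [Factor [Prim a]]]] <> [Term [Factor [Prim a]]]]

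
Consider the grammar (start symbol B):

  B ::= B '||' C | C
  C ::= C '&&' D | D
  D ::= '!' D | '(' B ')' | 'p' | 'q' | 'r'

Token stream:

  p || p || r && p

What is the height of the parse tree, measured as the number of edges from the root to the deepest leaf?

[B [B [B [C [D p]]] || [C [D p]]] || [C [C [D r]] && [D p]]]

5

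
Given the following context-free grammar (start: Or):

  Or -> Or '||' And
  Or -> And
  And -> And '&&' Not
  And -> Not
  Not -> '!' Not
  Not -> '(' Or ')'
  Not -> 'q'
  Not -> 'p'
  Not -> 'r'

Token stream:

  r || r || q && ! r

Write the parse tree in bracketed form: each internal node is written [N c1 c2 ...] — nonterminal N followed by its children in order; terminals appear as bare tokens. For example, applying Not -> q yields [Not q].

Or
Or || And
Or || And || And
And || And || And
Not || And || And
r || And || And
r || Not || And
r || r || And
r || r || And && Not
r || r || Not && Not
r || r || q && Not
r || r || q && ! Not
r || r || q && ! r

[Or [Or [Or [And [Not r]]] || [And [Not r]]] || [And [And [Not q]] && [Not ! [Not r]]]]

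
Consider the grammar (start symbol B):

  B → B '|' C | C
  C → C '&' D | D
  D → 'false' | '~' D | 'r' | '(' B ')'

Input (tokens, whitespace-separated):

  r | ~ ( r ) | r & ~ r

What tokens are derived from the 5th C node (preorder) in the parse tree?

[B [B [B [C [D r]]] | [C [D ~ [D ( [B [C [D r]]] )]]]] | [C [C [D r]] & [D ~ [D r]]]]

r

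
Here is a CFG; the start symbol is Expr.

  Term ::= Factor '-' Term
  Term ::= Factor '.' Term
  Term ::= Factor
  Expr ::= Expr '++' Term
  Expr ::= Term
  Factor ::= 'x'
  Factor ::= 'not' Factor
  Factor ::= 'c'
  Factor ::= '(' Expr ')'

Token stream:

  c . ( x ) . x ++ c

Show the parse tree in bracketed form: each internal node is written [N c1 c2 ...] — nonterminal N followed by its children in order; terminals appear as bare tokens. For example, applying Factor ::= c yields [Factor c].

Expr
Expr ++ Term
Term ++ Term
Factor . Term ++ Term
c . Term ++ Term
c . Factor . Term ++ Term
c . ( Expr ) . Term ++ Term
c . ( Term ) . Term ++ Term
c . ( Factor ) . Term ++ Term
c . ( x ) . Term ++ Term
c . ( x ) . Factor ++ Term
c . ( x ) . x ++ Term
c . ( x ) . x ++ Factor
c . ( x ) . x ++ c

[Expr [Expr [Term [Factor c] . [Term [Factor ( [Expr [Term [Factor x]]] )] . [Term [Factor x]]]]] ++ [Term [Factor c]]]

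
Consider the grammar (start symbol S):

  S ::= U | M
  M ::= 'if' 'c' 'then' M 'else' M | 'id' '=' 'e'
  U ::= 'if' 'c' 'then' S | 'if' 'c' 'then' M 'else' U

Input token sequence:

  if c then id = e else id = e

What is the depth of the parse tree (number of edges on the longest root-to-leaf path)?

3

[S [M if c then [M id = e] else [M id = e]]]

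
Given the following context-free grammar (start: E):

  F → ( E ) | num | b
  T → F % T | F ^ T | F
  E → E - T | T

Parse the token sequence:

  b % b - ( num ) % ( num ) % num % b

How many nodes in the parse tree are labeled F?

8

[E [E [T [F b] % [T [F b]]]] - [T [F ( [E [T [F num]]] )] % [T [F ( [E [T [F num]]] )] % [T [F num] % [T [F b]]]]]]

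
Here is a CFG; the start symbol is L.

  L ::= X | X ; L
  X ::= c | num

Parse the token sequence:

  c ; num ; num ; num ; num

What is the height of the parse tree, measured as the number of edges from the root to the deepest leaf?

6

[L [X c] ; [L [X num] ; [L [X num] ; [L [X num] ; [L [X num]]]]]]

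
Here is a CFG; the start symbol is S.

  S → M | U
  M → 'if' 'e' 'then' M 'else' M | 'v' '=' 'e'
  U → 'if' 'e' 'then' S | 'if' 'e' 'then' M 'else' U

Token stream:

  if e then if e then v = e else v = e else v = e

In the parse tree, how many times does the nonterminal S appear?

1

[S [M if e then [M if e then [M v = e] else [M v = e]] else [M v = e]]]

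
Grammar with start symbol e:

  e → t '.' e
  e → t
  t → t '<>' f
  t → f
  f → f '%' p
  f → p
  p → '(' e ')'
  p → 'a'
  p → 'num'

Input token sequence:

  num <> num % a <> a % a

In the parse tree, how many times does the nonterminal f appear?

5

[e [t [t [t [f [p num]]] <> [f [f [p num]] % [p a]]] <> [f [f [p a]] % [p a]]]]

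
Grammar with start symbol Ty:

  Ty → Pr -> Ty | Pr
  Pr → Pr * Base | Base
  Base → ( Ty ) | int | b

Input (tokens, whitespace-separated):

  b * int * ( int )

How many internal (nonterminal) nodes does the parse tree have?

[Ty [Pr [Pr [Pr [Base b]] * [Base int]] * [Base ( [Ty [Pr [Base int]]] )]]]

10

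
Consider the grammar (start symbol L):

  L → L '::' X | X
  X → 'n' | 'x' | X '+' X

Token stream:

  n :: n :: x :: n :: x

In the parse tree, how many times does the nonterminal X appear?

[L [L [L [L [L [X n]] :: [X n]] :: [X x]] :: [X n]] :: [X x]]

5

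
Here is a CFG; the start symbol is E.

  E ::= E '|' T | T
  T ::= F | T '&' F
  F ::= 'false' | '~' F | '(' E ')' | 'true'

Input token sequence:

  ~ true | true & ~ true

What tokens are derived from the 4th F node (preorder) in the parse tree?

[E [E [T [F ~ [F true]]]] | [T [T [F true]] & [F ~ [F true]]]]

~ true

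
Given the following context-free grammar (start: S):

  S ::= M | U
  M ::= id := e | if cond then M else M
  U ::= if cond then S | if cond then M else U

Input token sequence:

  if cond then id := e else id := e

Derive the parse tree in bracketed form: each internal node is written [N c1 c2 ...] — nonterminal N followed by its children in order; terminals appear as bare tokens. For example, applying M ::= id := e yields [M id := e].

S
M
if cond then M else M
if cond then id := e else M
if cond then id := e else id := e

[S [M if cond then [M id := e] else [M id := e]]]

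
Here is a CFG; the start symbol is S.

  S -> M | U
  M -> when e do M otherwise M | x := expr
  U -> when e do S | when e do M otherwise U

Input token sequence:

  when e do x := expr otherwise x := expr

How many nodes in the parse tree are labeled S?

[S [M when e do [M x := expr] otherwise [M x := expr]]]

1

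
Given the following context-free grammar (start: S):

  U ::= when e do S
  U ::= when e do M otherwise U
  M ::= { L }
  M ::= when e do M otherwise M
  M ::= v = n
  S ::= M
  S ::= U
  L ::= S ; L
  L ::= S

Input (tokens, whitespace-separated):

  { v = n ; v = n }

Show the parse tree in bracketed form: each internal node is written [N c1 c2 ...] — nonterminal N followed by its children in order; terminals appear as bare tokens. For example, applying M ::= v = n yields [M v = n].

[S [M { [L [S [M v = n]] ; [L [S [M v = n]]]] }]]

S
M
{ L }
{ S ; L }
{ M ; L }
{ v = n ; L }
{ v = n ; S }
{ v = n ; M }
{ v = n ; v = n }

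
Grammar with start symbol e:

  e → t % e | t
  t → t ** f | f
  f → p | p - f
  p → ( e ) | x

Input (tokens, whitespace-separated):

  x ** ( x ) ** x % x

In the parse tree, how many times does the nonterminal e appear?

3

[e [t [t [t [f [p x]]] ** [f [p ( [e [t [f [p x]]]] )]]] ** [f [p x]]] % [e [t [f [p x]]]]]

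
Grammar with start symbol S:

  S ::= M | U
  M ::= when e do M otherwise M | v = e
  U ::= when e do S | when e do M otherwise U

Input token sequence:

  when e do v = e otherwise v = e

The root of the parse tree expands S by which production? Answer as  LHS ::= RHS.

[S [M when e do [M v = e] otherwise [M v = e]]]

S ::= M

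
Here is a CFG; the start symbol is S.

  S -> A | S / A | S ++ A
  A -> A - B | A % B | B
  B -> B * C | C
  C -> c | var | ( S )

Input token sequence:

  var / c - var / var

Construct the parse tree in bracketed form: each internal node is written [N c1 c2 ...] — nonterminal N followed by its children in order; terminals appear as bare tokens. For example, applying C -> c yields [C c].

S
S / A
S / A / A
A / A / A
B / A / A
C / A / A
var / A / A
var / A - B / A
var / B - B / A
var / C - B / A
var / c - B / A
var / c - C / A
var / c - var / A
var / c - var / B
var / c - var / C
var / c - var / var

[S [S [S [A [B [C var]]]] / [A [A [B [C c]]] - [B [C var]]]] / [A [B [C var]]]]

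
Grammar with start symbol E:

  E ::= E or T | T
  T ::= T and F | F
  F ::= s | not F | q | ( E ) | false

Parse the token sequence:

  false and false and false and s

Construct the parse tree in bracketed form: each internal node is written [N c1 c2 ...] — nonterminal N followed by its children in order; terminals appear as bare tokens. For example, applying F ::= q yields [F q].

[E [T [T [T [T [F false]] and [F false]] and [F false]] and [F s]]]

E
T
T and F
T and F and F
T and F and F and F
F and F and F and F
false and F and F and F
false and false and F and F
false and false and false and F
false and false and false and s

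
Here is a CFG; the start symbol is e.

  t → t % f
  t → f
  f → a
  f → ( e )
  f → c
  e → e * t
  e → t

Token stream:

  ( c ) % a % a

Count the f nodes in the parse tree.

[e [t [t [t [f ( [e [t [f c]]] )]] % [f a]] % [f a]]]

4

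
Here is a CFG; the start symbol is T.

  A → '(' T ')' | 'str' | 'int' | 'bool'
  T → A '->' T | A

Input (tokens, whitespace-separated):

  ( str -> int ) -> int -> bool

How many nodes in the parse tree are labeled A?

5

[T [A ( [T [A str] -> [T [A int]]] )] -> [T [A int] -> [T [A bool]]]]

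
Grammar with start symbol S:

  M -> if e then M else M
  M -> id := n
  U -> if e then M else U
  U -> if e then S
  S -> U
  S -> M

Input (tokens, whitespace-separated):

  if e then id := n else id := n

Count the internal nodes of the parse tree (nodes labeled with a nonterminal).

[S [M if e then [M id := n] else [M id := n]]]

4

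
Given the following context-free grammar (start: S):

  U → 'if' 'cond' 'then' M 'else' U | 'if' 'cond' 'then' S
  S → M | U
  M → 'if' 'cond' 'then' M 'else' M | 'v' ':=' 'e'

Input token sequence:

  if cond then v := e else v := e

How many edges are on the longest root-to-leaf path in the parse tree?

[S [M if cond then [M v := e] else [M v := e]]]

3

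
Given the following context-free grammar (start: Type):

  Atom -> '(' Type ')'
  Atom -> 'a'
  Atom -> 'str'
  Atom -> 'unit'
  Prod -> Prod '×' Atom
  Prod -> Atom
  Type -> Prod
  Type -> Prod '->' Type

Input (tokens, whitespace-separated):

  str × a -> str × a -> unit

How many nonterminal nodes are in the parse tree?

13

[Type [Prod [Prod [Atom str]] × [Atom a]] -> [Type [Prod [Prod [Atom str]] × [Atom a]] -> [Type [Prod [Atom unit]]]]]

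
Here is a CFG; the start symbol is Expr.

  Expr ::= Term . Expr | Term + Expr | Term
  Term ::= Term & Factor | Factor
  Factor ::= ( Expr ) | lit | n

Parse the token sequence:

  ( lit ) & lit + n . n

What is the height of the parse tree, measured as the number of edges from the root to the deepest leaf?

7

[Expr [Term [Term [Factor ( [Expr [Term [Factor lit]]] )]] & [Factor lit]] + [Expr [Term [Factor n]] . [Expr [Term [Factor n]]]]]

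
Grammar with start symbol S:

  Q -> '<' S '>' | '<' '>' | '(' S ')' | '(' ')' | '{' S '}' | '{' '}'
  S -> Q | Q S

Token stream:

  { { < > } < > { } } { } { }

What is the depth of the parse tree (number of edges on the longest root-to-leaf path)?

[S [Q { [S [Q { [S [Q < >]] }] [S [Q < >] [S [Q { }]]]] }] [S [Q { }] [S [Q { }]]]]

6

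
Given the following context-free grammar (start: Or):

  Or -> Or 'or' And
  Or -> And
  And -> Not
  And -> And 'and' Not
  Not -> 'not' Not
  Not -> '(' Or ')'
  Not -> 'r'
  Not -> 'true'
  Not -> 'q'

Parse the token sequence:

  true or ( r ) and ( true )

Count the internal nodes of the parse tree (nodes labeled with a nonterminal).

14

[Or [Or [And [Not true]]] or [And [And [Not ( [Or [And [Not r]]] )]] and [Not ( [Or [And [Not true]]] )]]]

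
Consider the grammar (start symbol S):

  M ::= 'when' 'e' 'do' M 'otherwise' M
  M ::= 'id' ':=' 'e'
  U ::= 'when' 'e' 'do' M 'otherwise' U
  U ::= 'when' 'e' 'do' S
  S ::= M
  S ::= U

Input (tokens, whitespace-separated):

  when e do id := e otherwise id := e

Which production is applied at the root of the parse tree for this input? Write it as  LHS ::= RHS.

S ::= M

[S [M when e do [M id := e] otherwise [M id := e]]]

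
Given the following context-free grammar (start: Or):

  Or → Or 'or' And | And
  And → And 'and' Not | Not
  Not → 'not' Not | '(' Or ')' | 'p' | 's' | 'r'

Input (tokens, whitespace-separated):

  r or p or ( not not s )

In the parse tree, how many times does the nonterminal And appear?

4

[Or [Or [Or [And [Not r]]] or [And [Not p]]] or [And [Not ( [Or [And [Not not [Not not [Not s]]]]] )]]]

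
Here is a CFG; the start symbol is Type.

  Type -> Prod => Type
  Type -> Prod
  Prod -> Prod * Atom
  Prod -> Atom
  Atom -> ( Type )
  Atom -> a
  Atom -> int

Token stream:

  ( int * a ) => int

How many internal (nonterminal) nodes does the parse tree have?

[Type [Prod [Atom ( [Type [Prod [Prod [Atom int]] * [Atom a]]] )]] => [Type [Prod [Atom int]]]]

11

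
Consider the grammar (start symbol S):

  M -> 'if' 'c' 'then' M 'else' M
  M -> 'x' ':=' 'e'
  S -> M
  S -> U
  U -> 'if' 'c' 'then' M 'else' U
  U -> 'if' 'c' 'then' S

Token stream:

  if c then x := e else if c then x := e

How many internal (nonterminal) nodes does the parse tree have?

6

[S [U if c then [M x := e] else [U if c then [S [M x := e]]]]]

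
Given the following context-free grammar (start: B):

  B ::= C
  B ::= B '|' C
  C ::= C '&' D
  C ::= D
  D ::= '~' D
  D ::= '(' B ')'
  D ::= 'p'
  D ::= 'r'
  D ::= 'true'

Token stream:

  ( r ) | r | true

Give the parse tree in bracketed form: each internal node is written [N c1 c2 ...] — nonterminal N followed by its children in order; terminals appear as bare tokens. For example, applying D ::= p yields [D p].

[B [B [B [C [D ( [B [C [D r]]] )]]] | [C [D r]]] | [C [D true]]]

B
B | C
B | C | C
C | C | C
D | C | C
( B ) | C | C
( C ) | C | C
( D ) | C | C
( r ) | C | C
( r ) | D | C
( r ) | r | C
( r ) | r | D
( r ) | r | true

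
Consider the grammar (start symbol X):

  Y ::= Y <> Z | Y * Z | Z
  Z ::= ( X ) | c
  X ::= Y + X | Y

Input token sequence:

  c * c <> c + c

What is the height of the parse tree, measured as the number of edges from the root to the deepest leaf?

5

[X [Y [Y [Y [Z c]] * [Z c]] <> [Z c]] + [X [Y [Z c]]]]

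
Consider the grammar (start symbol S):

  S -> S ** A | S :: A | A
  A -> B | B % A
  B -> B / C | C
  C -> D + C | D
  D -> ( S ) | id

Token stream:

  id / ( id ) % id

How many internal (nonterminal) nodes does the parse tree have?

[S [A [B [B [C [D id]]] / [C [D ( [S [A [B [C [D id]]]]] )]]] % [A [B [C [D id]]]]]]

17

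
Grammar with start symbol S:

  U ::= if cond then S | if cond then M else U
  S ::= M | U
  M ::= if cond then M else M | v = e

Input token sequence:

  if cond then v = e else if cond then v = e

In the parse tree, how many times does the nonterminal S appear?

2

[S [U if cond then [M v = e] else [U if cond then [S [M v = e]]]]]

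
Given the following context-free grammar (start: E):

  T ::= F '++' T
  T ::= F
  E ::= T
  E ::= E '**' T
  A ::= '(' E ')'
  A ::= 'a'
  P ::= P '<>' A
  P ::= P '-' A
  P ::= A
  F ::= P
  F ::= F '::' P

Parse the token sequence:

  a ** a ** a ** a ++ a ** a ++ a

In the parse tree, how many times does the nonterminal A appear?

[E [E [E [E [E [T [F [P [A a]]]]] ** [T [F [P [A a]]]]] ** [T [F [P [A a]]]]] ** [T [F [P [A a]]] ++ [T [F [P [A a]]]]]] ** [T [F [P [A a]]] ++ [T [F [P [A a]]]]]]

7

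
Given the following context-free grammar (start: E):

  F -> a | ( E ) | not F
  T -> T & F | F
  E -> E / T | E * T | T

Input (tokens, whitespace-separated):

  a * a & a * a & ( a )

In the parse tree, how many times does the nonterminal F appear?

6

[E [E [E [T [F a]]] * [T [T [F a]] & [F a]]] * [T [T [F a]] & [F ( [E [T [F a]]] )]]]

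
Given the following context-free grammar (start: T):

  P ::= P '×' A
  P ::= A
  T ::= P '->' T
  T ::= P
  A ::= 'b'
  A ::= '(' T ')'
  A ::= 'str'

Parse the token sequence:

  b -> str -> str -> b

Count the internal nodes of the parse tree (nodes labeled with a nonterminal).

[T [P [A b]] -> [T [P [A str]] -> [T [P [A str]] -> [T [P [A b]]]]]]

12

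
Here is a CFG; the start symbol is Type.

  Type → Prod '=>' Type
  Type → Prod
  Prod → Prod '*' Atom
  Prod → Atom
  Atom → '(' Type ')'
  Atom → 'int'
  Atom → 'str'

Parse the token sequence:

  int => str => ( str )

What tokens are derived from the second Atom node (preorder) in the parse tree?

str

[Type [Prod [Atom int]] => [Type [Prod [Atom str]] => [Type [Prod [Atom ( [Type [Prod [Atom str]]] )]]]]]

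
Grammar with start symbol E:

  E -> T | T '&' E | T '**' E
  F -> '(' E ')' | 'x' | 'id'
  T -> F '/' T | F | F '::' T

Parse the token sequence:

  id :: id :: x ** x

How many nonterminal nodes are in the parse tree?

[E [T [F id] :: [T [F id] :: [T [F x]]]] ** [E [T [F x]]]]

10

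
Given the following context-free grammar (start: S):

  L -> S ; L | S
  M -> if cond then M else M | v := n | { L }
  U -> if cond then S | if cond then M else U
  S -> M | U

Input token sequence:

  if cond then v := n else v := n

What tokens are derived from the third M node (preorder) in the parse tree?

v := n

[S [M if cond then [M v := n] else [M v := n]]]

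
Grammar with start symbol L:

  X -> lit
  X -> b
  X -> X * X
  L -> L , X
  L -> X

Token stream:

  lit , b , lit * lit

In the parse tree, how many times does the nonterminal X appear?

5

[L [L [L [X lit]] , [X b]] , [X [X lit] * [X lit]]]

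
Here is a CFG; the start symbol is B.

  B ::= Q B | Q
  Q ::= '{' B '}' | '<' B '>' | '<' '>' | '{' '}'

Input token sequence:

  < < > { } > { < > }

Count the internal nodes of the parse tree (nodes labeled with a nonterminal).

10

[B [Q < [B [Q < >] [B [Q { }]]] >] [B [Q { [B [Q < >]] }]]]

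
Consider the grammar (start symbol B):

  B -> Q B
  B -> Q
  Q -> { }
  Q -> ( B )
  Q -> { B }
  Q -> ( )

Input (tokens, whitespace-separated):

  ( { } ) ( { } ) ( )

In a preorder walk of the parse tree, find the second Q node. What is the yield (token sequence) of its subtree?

[B [Q ( [B [Q { }]] )] [B [Q ( [B [Q { }]] )] [B [Q ( )]]]]

{ }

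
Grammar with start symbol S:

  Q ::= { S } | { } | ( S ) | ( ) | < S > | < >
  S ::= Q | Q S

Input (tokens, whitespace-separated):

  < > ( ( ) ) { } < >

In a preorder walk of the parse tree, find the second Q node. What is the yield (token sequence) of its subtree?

[S [Q < >] [S [Q ( [S [Q ( )]] )] [S [Q { }] [S [Q < >]]]]]

( ( ) )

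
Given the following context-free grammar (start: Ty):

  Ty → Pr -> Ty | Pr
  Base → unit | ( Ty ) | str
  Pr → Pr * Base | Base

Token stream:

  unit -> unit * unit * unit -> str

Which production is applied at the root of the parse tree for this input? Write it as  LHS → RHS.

Ty → Pr -> Ty

[Ty [Pr [Base unit]] -> [Ty [Pr [Pr [Pr [Base unit]] * [Base unit]] * [Base unit]] -> [Ty [Pr [Base str]]]]]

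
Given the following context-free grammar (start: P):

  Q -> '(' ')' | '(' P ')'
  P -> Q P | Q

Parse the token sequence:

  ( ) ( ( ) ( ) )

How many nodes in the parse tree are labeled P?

[P [Q ( )] [P [Q ( [P [Q ( )] [P [Q ( )]]] )]]]

4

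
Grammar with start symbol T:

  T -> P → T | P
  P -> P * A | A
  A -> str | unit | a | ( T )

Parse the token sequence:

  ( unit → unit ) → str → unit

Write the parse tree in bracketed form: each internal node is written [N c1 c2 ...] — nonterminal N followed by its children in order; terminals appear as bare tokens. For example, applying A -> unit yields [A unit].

T
P → T
A → T
( T ) → T
( P → T ) → T
( A → T ) → T
( unit → T ) → T
( unit → P ) → T
( unit → A ) → T
( unit → unit ) → T
( unit → unit ) → P → T
( unit → unit ) → A → T
( unit → unit ) → str → T
( unit → unit ) → str → P
( unit → unit ) → str → A
( unit → unit ) → str → unit

[T [P [A ( [T [P [A unit]] → [T [P [A unit]]]] )]] → [T [P [A str]] → [T [P [A unit]]]]]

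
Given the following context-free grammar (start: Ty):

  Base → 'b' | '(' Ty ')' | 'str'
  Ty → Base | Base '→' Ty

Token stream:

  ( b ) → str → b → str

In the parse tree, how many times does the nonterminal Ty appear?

5

[Ty [Base ( [Ty [Base b]] )] → [Ty [Base str] → [Ty [Base b] → [Ty [Base str]]]]]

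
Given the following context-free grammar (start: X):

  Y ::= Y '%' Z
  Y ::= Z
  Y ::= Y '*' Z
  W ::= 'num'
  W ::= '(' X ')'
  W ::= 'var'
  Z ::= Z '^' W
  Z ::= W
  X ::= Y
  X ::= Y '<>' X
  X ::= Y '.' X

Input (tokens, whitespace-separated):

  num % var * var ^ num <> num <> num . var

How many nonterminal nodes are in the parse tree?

24

[X [Y [Y [Y [Z [W num]]] % [Z [W var]]] * [Z [Z [W var]] ^ [W num]]] <> [X [Y [Z [W num]]] <> [X [Y [Z [W num]]] . [X [Y [Z [W var]]]]]]]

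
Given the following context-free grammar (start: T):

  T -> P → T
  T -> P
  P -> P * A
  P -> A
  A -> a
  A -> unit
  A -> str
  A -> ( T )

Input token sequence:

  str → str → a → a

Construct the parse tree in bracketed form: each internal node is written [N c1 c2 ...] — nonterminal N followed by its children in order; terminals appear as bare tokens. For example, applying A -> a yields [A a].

T
P → T
A → T
str → T
str → P → T
str → A → T
str → str → T
str → str → P → T
str → str → A → T
str → str → a → T
str → str → a → P
str → str → a → A
str → str → a → a

[T [P [A str]] → [T [P [A str]] → [T [P [A a]] → [T [P [A a]]]]]]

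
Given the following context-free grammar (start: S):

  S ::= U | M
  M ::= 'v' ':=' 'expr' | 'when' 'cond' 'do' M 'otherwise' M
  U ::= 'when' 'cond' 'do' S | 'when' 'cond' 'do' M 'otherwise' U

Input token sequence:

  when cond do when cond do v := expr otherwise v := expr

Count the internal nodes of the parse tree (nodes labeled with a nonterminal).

[S [U when cond do [S [M when cond do [M v := expr] otherwise [M v := expr]]]]]

6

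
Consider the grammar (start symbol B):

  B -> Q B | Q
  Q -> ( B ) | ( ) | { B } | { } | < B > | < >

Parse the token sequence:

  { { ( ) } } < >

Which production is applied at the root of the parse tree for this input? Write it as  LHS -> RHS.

[B [Q { [B [Q { [B [Q ( )]] }]] }] [B [Q < >]]]

B -> Q B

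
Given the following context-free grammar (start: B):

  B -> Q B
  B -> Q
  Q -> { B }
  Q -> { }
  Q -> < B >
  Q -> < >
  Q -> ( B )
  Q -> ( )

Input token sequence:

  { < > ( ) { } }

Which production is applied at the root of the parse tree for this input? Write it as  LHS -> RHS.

[B [Q { [B [Q < >] [B [Q ( )] [B [Q { }]]]] }]]

B -> Q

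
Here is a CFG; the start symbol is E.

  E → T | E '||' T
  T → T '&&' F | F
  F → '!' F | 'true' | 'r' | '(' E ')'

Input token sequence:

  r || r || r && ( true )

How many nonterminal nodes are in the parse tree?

14

[E [E [E [T [F r]]] || [T [F r]]] || [T [T [F r]] && [F ( [E [T [F true]]] )]]]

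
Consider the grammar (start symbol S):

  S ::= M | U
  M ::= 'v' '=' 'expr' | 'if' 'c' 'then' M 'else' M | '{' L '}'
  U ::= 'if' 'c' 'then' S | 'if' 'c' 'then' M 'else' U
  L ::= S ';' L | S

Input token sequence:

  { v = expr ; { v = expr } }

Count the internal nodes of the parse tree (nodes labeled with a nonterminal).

11

[S [M { [L [S [M v = expr]] ; [L [S [M { [L [S [M v = expr]]] }]]]] }]]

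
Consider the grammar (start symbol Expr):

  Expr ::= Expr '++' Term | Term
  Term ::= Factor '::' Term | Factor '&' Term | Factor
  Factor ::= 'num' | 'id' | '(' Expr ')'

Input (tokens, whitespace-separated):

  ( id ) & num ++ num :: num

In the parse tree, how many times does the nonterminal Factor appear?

[Expr [Expr [Term [Factor ( [Expr [Term [Factor id]]] )] & [Term [Factor num]]]] ++ [Term [Factor num] :: [Term [Factor num]]]]

5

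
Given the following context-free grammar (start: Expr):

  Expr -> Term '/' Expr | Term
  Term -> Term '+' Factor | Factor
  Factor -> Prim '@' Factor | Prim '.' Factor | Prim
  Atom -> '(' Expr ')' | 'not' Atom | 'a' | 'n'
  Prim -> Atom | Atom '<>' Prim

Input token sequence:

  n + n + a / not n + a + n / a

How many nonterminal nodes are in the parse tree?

32

[Expr [Term [Term [Term [Factor [Prim [Atom n]]]] + [Factor [Prim [Atom n]]]] + [Factor [Prim [Atom a]]]] / [Expr [Term [Term [Term [Factor [Prim [Atom not [Atom n]]]]] + [Factor [Prim [Atom a]]]] + [Factor [Prim [Atom n]]]] / [Expr [Term [Factor [Prim [Atom a]]]]]]]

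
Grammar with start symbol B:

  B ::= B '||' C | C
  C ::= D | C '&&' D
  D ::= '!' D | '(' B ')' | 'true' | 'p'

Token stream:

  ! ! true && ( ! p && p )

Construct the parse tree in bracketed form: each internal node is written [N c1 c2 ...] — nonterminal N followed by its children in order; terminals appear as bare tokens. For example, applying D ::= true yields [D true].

B
C
C && D
D && D
! D && D
! ! D && D
! ! true && D
! ! true && ( B )
! ! true && ( C )
! ! true && ( C && D )
! ! true && ( D && D )
! ! true && ( ! D && D )
! ! true && ( ! p && D )
! ! true && ( ! p && p )

[B [C [C [D ! [D ! [D true]]]] && [D ( [B [C [C [D ! [D p]]] && [D p]]] )]]]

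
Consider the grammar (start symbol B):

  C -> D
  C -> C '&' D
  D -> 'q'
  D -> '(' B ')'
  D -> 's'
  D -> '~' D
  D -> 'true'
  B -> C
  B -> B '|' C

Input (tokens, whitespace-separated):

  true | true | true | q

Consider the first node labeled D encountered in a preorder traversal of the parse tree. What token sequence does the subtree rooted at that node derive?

true

[B [B [B [B [C [D true]]] | [C [D true]]] | [C [D true]]] | [C [D q]]]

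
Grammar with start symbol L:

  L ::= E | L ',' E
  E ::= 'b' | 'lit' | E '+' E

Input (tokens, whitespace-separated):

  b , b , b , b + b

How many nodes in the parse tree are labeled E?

[L [L [L [L [E b]] , [E b]] , [E b]] , [E [E b] + [E b]]]

6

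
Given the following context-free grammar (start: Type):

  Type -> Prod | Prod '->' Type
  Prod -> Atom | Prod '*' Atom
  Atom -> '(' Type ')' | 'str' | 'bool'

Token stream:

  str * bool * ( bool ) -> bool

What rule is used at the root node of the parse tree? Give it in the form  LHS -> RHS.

Type -> Prod '->' Type

[Type [Prod [Prod [Prod [Atom str]] * [Atom bool]] * [Atom ( [Type [Prod [Atom bool]]] )]] -> [Type [Prod [Atom bool]]]]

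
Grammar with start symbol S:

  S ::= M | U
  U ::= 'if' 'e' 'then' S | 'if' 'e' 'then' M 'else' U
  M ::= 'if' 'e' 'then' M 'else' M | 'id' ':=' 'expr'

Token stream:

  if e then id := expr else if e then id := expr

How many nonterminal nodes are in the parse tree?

6

[S [U if e then [M id := expr] else [U if e then [S [M id := expr]]]]]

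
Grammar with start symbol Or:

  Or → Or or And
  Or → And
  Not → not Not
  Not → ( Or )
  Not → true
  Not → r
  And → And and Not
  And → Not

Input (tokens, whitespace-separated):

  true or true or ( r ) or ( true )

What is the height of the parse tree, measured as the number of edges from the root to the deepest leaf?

[Or [Or [Or [Or [And [Not true]]] or [And [Not true]]] or [And [Not ( [Or [And [Not r]]] )]]] or [And [Not ( [Or [And [Not true]]] )]]]

7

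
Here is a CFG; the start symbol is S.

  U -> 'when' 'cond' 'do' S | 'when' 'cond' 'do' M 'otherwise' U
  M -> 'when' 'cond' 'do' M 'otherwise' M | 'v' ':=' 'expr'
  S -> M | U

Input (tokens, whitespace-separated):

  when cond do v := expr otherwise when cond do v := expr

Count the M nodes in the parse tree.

[S [U when cond do [M v := expr] otherwise [U when cond do [S [M v := expr]]]]]

2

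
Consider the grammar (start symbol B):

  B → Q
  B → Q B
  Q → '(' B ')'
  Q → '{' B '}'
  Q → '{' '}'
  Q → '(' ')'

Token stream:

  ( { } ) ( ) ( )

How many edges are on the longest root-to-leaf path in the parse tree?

[B [Q ( [B [Q { }]] )] [B [Q ( )] [B [Q ( )]]]]

4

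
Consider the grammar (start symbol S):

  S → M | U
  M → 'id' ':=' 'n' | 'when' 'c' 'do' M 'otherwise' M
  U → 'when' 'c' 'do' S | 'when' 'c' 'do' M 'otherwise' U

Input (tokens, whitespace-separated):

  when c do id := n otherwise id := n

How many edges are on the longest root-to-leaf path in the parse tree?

3

[S [M when c do [M id := n] otherwise [M id := n]]]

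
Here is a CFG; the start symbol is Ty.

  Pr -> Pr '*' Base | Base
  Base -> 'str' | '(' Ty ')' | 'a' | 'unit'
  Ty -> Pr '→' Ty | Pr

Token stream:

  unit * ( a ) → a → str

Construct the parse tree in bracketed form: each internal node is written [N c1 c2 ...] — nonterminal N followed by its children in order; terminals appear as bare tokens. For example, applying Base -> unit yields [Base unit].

[Ty [Pr [Pr [Base unit]] * [Base ( [Ty [Pr [Base a]]] )]] → [Ty [Pr [Base a]] → [Ty [Pr [Base str]]]]]

Ty
Pr → Ty
Pr * Base → Ty
Base * Base → Ty
unit * Base → Ty
unit * ( Ty ) → Ty
unit * ( Pr ) → Ty
unit * ( Base ) → Ty
unit * ( a ) → Ty
unit * ( a ) → Pr → Ty
unit * ( a ) → Base → Ty
unit * ( a ) → a → Ty
unit * ( a ) → a → Pr
unit * ( a ) → a → Base
unit * ( a ) → a → str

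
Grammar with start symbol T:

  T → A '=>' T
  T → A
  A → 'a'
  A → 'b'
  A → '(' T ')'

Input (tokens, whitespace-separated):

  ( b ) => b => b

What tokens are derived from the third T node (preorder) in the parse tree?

[T [A ( [T [A b]] )] => [T [A b] => [T [A b]]]]

b => b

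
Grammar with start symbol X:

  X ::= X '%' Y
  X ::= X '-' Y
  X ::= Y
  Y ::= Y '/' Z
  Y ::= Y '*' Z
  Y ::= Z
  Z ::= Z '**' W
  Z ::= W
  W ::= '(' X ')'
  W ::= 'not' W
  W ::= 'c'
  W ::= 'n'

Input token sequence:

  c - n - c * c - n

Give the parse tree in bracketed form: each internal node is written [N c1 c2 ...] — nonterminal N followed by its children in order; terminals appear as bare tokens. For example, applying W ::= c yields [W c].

X
X - Y
X - Y - Y
X - Y - Y - Y
Y - Y - Y - Y
Z - Y - Y - Y
W - Y - Y - Y
c - Y - Y - Y
c - Z - Y - Y
c - W - Y - Y
c - n - Y - Y
c - n - Y * Z - Y
c - n - Z * Z - Y
c - n - W * Z - Y
c - n - c * Z - Y
c - n - c * W - Y
c - n - c * c - Y
c - n - c * c - Z
c - n - c * c - W
c - n - c * c - n

[X [X [X [X [Y [Z [W c]]]] - [Y [Z [W n]]]] - [Y [Y [Z [W c]]] * [Z [W c]]]] - [Y [Z [W n]]]]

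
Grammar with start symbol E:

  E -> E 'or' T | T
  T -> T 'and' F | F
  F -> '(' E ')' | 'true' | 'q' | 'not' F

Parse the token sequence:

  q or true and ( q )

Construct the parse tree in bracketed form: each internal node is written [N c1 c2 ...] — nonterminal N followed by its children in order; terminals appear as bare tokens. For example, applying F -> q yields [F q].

E
E or T
T or T
F or T
q or T
q or T and F
q or F and F
q or true and F
q or true and ( E )
q or true and ( T )
q or true and ( F )
q or true and ( q )

[E [E [T [F q]]] or [T [T [F true]] and [F ( [E [T [F q]]] )]]]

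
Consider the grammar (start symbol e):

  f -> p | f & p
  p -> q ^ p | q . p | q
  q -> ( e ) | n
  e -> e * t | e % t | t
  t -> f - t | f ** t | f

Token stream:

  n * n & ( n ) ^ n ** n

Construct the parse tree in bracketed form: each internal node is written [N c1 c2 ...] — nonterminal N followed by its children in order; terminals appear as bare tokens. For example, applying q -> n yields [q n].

[e [e [t [f [p [q n]]]]] * [t [f [f [p [q n]]] & [p [q ( [e [t [f [p [q n]]]]] )] ^ [p [q n]]]] ** [t [f [p [q n]]]]]]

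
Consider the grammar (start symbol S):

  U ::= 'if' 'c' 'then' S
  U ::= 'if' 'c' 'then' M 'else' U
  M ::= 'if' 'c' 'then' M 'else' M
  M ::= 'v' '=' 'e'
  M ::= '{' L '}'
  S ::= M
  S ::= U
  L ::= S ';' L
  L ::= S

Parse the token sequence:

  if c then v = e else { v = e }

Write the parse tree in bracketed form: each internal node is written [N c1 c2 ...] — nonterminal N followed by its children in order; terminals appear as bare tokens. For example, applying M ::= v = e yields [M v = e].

[S [M if c then [M v = e] else [M { [L [S [M v = e]]] }]]]

S
M
if c then M else M
if c then v = e else M
if c then v = e else { L }
if c then v = e else { S }
if c then v = e else { M }
if c then v = e else { v = e }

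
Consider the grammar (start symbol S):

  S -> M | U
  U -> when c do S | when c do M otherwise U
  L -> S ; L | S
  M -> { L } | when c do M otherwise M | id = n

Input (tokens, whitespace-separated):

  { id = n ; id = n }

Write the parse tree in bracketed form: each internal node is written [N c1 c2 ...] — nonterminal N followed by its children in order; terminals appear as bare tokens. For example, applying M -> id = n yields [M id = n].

S
M
{ L }
{ S ; L }
{ M ; L }
{ id = n ; L }
{ id = n ; S }
{ id = n ; M }
{ id = n ; id = n }

[S [M { [L [S [M id = n]] ; [L [S [M id = n]]]] }]]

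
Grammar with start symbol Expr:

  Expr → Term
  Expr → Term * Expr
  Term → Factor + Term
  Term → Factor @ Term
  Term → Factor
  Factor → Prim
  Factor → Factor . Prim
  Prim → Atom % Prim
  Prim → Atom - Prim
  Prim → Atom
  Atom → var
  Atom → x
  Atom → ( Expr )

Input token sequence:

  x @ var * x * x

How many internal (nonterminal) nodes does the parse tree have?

[Expr [Term [Factor [Prim [Atom x]]] @ [Term [Factor [Prim [Atom var]]]]] * [Expr [Term [Factor [Prim [Atom x]]]] * [Expr [Term [Factor [Prim [Atom x]]]]]]]

19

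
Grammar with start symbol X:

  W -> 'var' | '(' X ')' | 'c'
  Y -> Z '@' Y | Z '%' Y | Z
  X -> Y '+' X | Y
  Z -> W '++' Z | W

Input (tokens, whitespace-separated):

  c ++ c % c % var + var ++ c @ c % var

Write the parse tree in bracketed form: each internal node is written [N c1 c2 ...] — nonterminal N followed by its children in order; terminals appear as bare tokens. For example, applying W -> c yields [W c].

[X [Y [Z [W c] ++ [Z [W c]]] % [Y [Z [W c]] % [Y [Z [W var]]]]] + [X [Y [Z [W var] ++ [Z [W c]]] @ [Y [Z [W c]] % [Y [Z [W var]]]]]]]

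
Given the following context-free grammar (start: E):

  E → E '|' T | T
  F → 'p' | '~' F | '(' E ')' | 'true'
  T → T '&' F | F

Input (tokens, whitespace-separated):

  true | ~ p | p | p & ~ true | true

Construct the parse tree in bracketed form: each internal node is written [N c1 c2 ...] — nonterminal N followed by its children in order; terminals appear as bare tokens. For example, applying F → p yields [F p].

E
E | T
E | T | T
E | T | T | T
E | T | T | T | T
T | T | T | T | T
F | T | T | T | T
true | T | T | T | T
true | F | T | T | T
true | ~ F | T | T | T
true | ~ p | T | T | T
true | ~ p | F | T | T
true | ~ p | p | T | T
true | ~ p | p | T & F | T
true | ~ p | p | F & F | T
true | ~ p | p | p & F | T
true | ~ p | p | p & ~ F | T
true | ~ p | p | p & ~ true | T
true | ~ p | p | p & ~ true | F
true | ~ p | p | p & ~ true | true

[E [E [E [E [E [T [F true]]] | [T [F ~ [F p]]]] | [T [F p]]] | [T [T [F p]] & [F ~ [F true]]]] | [T [F true]]]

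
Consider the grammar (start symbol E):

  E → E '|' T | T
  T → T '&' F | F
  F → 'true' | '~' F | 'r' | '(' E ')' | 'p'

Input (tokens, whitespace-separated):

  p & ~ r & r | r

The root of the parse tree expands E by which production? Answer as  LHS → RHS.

[E [E [T [T [T [F p]] & [F ~ [F r]]] & [F r]]] | [T [F r]]]

E → E '|' T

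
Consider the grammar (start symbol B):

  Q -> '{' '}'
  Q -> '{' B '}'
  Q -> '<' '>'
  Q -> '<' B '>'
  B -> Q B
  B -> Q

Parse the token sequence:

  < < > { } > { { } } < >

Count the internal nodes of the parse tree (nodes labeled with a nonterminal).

12

[B [Q < [B [Q < >] [B [Q { }]]] >] [B [Q { [B [Q { }]] }] [B [Q < >]]]]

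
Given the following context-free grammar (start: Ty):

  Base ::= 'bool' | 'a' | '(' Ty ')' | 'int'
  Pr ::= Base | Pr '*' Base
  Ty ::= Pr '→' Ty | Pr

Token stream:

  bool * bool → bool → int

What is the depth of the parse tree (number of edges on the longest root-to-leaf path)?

5

[Ty [Pr [Pr [Base bool]] * [Base bool]] → [Ty [Pr [Base bool]] → [Ty [Pr [Base int]]]]]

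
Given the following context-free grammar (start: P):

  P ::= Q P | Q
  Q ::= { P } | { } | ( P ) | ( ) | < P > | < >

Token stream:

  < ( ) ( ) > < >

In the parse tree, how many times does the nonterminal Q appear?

4

[P [Q < [P [Q ( )] [P [Q ( )]]] >] [P [Q < >]]]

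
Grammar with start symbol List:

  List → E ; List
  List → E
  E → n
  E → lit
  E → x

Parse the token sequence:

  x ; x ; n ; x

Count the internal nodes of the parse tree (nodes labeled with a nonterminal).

8

[List [E x] ; [List [E x] ; [List [E n] ; [List [E x]]]]]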